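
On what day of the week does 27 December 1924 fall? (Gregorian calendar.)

January 1, 1924 is a Tuesday.
Jan 1, 1924 → Feb 1, 1924: 31 days (January has 31).
Feb 1, 1924 → Mar 1, 1924: 29 days (February has 29).
Mar 1, 1924 → Apr 1, 1924: 31 days (March has 31).
Apr 1, 1924 → May 1, 1924: 30 days (April has 30).
May 1, 1924 → Jun 1, 1924: 31 days (May has 31).
Jun 1, 1924 → Jul 1, 1924: 30 days (June has 30).
Jul 1, 1924 → Aug 1, 1924: 31 days (July has 31).
Aug 1, 1924 → Sep 1, 1924: 31 days (August has 31).
Sep 1, 1924 → Oct 1, 1924: 30 days (September has 30).
Oct 1, 1924 → Nov 1, 1924: 31 days (October has 31).
Nov 1, 1924 → Dec 1, 1924: 30 days (November has 30).
Dec 1, 1924 → Dec 27, 1924: 26 days.
Total: 361 days.
361 mod 7 = 4, so Tuesday + 4 = Saturday.

Saturday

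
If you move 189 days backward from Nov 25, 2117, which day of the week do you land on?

Thursday

First find the weekday of Nov 25, 2117. Doomsday rule: the anchor day for the 2100s is Sunday. For year 17: 17÷12 = 1 r 5, and 5÷4 = 1, so 1+5+1 = 7.
Sunday + 7 ≡ Sunday — that's 2117's doomsday.
In November the doomsday date is Nov 7.
Nov 25 is 18 days after Nov 7; 18 mod 7 = 4, so Sunday + 4 = Thursday.
189 mod 7 = 0, so 189 days before a Thursday is Thursday − 0 = Thursday.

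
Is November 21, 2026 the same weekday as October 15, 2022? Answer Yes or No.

Yes

From Oct 15, 2022 to Nov 21, 2026 is 1498 days.
1498 mod 7 = 0, so they are the same weekday.
(Oct 15, 2022 is a Saturday; Nov 21, 2026 is a Saturday.)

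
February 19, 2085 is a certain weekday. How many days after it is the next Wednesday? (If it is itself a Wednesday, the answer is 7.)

2

Feb 19, 2085 is a Monday.
From Monday to the next Wednesday is 2 days.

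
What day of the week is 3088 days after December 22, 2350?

Saturday

First find the weekday of Dec 22, 2350. Doomsday rule: the anchor day for the 2300s is Wednesday. For year 50: 50÷12 = 4 r 2, and 2÷4 = 0, so 4+2+0 = 6.
Wednesday + 6 ≡ Tuesday — that's 2350's doomsday.
In December the doomsday date is Dec 12.
Dec 22 is 10 days after Dec 12; 10 mod 7 = 3, so Tuesday + 3 = Friday.
3088 mod 7 = 1, so 3088 days after a Friday is Friday + 1 = Saturday.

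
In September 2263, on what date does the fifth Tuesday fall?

September 29, 2263

September 1, 2263 is a Tuesday.
The first Tuesday is therefore September 1 (same day).
The fifth Tuesday is 1 + 4×7 = September 29.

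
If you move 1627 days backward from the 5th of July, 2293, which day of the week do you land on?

Sunday

First find the weekday of Jul 5, 2293. Doomsday rule: the anchor day for the 2200s is Friday. For year 93: 93÷12 = 7 r 9, and 9÷4 = 2, so 7+9+2 = 18.
Friday + 18 ≡ Tuesday — that's 2293's doomsday.
In July the doomsday date is Jul 11.
Jul 5 is 6 days before Jul 11; 6 mod 7 = 6, so Tuesday − 6 = Wednesday.
1627 mod 7 = 3, so 1627 days before a Wednesday is Wednesday − 3 = Sunday.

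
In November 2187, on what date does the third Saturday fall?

November 1, 2187 is a Thursday.
The first Saturday is therefore November 3 (2 days later).
The third Saturday is 3 + 2×7 = November 17.

November 17, 2187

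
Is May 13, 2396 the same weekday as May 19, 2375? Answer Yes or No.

From May 19, 2375 to May 13, 2396 is 7665 days.
7665 mod 7 = 0, so they are the same weekday.
(May 19, 2375 is a Monday; May 13, 2396 is a Monday.)

Yes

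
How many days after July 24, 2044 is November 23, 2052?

3044

Jul 24, 2044 → Jul 24, 2045: 365 days.
Jul 24, 2045 → Jul 24, 2046: 365 days.
Jul 24, 2046 → Jul 24, 2047: 365 days.
Jul 24, 2047 → Jul 24, 2048: 366 days (Feb 29, 2048 is in that span).
Jul 24, 2048 → Jul 24, 2049: 365 days.
Jul 24, 2049 → Jul 24, 2050: 365 days.
Jul 24, 2050 → Jul 24, 2051: 365 days.
Jul 24, 2051 → Jul 24, 2052: 366 days (Feb 29, 2052 is in that span).
Jul 24, 2052 → Aug 24, 2052: 31 days (July has 31).
Aug 24, 2052 → Sep 24, 2052: 31 days (August has 31).
Sep 24, 2052 → Oct 24, 2052: 30 days (September has 30).
Oct 24, 2052 → Nov 23, 2052: 30 days.
Total: 3044 days.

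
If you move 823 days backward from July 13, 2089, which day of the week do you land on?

Saturday

Jul 13, 2089 is a Wednesday.
823 mod 7 = 4, so 823 days before a Wednesday is Wednesday − 4 = Saturday.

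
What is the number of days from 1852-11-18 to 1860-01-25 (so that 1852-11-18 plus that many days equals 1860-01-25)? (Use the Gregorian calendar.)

Nov 18, 1852 → Nov 18, 1853: 365 days.
Nov 18, 1853 → Nov 18, 1854: 365 days.
Nov 18, 1854 → Nov 18, 1855: 365 days.
Nov 18, 1855 → Nov 18, 1856: 366 days (Feb 29, 1856 is in that span).
Nov 18, 1856 → Nov 18, 1857: 365 days.
Nov 18, 1857 → Nov 18, 1858: 365 days.
Nov 18, 1858 → Nov 18, 1859: 365 days.
Nov 18, 1859 → Dec 18, 1859: 30 days (November has 30).
Dec 18, 1859 → Jan 18, 1860: 31 days (December has 31).
Jan 18, 1860 → Jan 25, 1860: 7 days.
Total: 2624 days.

2624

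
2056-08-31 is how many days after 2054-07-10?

783

Jul 10, 2054 → Jul 10, 2055: 365 days.
Jul 10, 2055 → Jul 10, 2056: 366 days (Feb 29, 2056 is in that span).
Jul 10, 2056 → Aug 10, 2056: 31 days (July has 31).
Aug 10, 2056 → Aug 31, 2056: 21 days.
Total: 783 days.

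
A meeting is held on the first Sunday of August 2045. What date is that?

August 6, 2045

August 1, 2045 is a Tuesday.
The first Sunday is therefore August 6 (5 days later).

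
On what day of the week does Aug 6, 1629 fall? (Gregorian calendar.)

Monday

Doomsday rule: the anchor day for the 1600s is Tuesday. For year 29: 29÷12 = 2 r 5, and 5÷4 = 1, so 2+5+1 = 8.
Tuesday + 8 ≡ Wednesday — that's 1629's doomsday.
In August the doomsday date is Aug 8.
Aug 6 is 2 days before Aug 8; 2 mod 7 = 2, so Wednesday − 2 = Monday.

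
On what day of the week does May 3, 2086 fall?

Friday

Doomsday rule: the anchor day for the 2000s is Tuesday. For year 86: 86÷12 = 7 r 2, and 2÷4 = 0, so 7+2+0 = 9.
Tuesday + 9 ≡ Thursday — that's 2086's doomsday.
In May the doomsday date is May 9.
May 3 is 6 days before May 9; 6 mod 7 = 6, so Thursday − 6 = Friday.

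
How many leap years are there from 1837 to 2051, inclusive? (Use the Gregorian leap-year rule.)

52

Multiples of 4 in [1837,2051]: 53.
Of those, multiples of 100: 2 (not leap unless ÷400).
Multiples of 400: 1.
Leap years = 53 − 2 + 1 = 52.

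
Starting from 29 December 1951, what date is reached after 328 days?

Dec has 31 days: +3 → Jan 1, 1952 (325 left).
Jan has 31 days: +31 → Feb 1, 1952 (294 left).
Feb has 29 days: +29 → Mar 1, 1952 (265 left).
Mar has 31 days: +31 → Apr 1, 1952 (234 left).
Apr has 30 days: +30 → May 1, 1952 (204 left).
May has 31 days: +31 → Jun 1, 1952 (173 left).
Jun has 30 days: +30 → Jul 1, 1952 (143 left).
Jul has 31 days: +31 → Aug 1, 1952 (112 left).
Aug has 31 days: +31 → Sep 1, 1952 (81 left).
Sep has 30 days: +30 → Oct 1, 1952 (51 left).
Oct has 31 days: +31 → Nov 1, 1952 (20 left).
+20 → Nov 21, 1952.

November 21, 1952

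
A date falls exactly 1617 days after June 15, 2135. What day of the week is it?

Wednesday

Jun 15, 2135 is a Wednesday.
1617 mod 7 = 0, so 1617 days after a Wednesday is Wednesday + 0 = Wednesday.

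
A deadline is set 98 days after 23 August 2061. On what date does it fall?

November 29, 2061

Aug has 31 days: +9 → Sep 1, 2061 (89 left).
Sep has 30 days: +30 → Oct 1, 2061 (59 left).
Oct has 31 days: +31 → Nov 1, 2061 (28 left).
+28 → Nov 29, 2061.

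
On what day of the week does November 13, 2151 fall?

Saturday

Doomsday rule: the anchor day for the 2100s is Sunday. For year 51: 51÷12 = 4 r 3, and 3÷4 = 0, so 4+3+0 = 7.
Sunday + 7 ≡ Sunday — that's 2151's doomsday.
In November the doomsday date is Nov 7.
Nov 13 is 6 days after Nov 7; 6 mod 7 = 6, so Sunday + 6 = Saturday.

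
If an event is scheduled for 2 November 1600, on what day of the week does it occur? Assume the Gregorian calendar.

Doomsday rule: the anchor day for the 1600s is Tuesday. For year 00: 0÷12 = 0 r 0, and 0÷4 = 0, so 0+0+0 = 0.
Tuesday + 0 ≡ Tuesday — that's 1600's doomsday.
In November the doomsday date is Nov 7.
Nov 2 is 5 days before Nov 7; 5 mod 7 = 5, so Tuesday − 5 = Thursday.

Thursday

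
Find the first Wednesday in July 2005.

July 6, 2005

July 1, 2005 is a Friday.
The first Wednesday is therefore July 6 (5 days later).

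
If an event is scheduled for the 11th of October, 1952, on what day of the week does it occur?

January 1, 1952 is a Tuesday.
Jan 1, 1952 → Feb 1, 1952: 31 days (January has 31).
Feb 1, 1952 → Mar 1, 1952: 29 days (February has 29).
Mar 1, 1952 → Apr 1, 1952: 31 days (March has 31).
Apr 1, 1952 → May 1, 1952: 30 days (April has 30).
May 1, 1952 → Jun 1, 1952: 31 days (May has 31).
Jun 1, 1952 → Jul 1, 1952: 30 days (June has 30).
Jul 1, 1952 → Aug 1, 1952: 31 days (July has 31).
Aug 1, 1952 → Sep 1, 1952: 31 days (August has 31).
Sep 1, 1952 → Oct 1, 1952: 30 days (September has 30).
Oct 1, 1952 → Oct 11, 1952: 10 days.
Total: 284 days.
284 mod 7 = 4, so Tuesday + 4 = Saturday.

Saturday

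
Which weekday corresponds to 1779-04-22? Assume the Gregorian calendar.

Doomsday rule: the anchor day for the 1700s is Sunday. For year 79: 79÷12 = 6 r 7, and 7÷4 = 1, so 6+7+1 = 14.
Sunday + 14 ≡ Sunday — that's 1779's doomsday.
In April the doomsday date is Apr 4.
Apr 22 is 18 days after Apr 4; 18 mod 7 = 4, so Sunday + 4 = Thursday.

Thursday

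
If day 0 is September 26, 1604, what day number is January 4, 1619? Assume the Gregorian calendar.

Sep 26, 1604 → Sep 26, 1605: 365 days.
Sep 26, 1605 → Sep 26, 1606: 365 days.
Sep 26, 1606 → Sep 26, 1607: 365 days.
Sep 26, 1607 → Sep 26, 1608: 366 days (Feb 29, 1608 is in that span).
Sep 26, 1608 → Sep 26, 1609: 365 days.
Sep 26, 1609 → Sep 26, 1610: 365 days.
Sep 26, 1610 → Sep 26, 1611: 365 days.
Sep 26, 1611 → Sep 26, 1612: 366 days (Feb 29, 1612 is in that span).
Sep 26, 1612 → Sep 26, 1613: 365 days.
Sep 26, 1613 → Sep 26, 1614: 365 days.
Sep 26, 1614 → Sep 26, 1615: 365 days.
Sep 26, 1615 → Sep 26, 1616: 366 days (Feb 29, 1616 is in that span).
Sep 26, 1616 → Sep 26, 1617: 365 days.
Sep 26, 1617 → Sep 26, 1618: 365 days.
Sep 26, 1618 → Oct 26, 1618: 30 days (September has 30).
Oct 26, 1618 → Nov 26, 1618: 31 days (October has 31).
Nov 26, 1618 → Dec 26, 1618: 30 days (November has 30).
Dec 26, 1618 → Jan 4, 1619: 9 days.
Total: 5213 days.

5213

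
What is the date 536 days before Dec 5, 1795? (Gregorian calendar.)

June 17, 1794

−365 (one year) → Dec 5, 1794 (171 left).
−5 → Nov 30, 1794 (end of Nov, 30 days; 166 left).
−30 → Oct 31, 1794 (end of Oct, 31 days; 136 left).
−31 → Sep 30, 1794 (end of Sep, 30 days; 105 left).
−30 → Aug 31, 1794 (end of Aug, 31 days; 75 left).
−31 → Jul 31, 1794 (end of Jul, 31 days; 44 left).
−31 → Jun 30, 1794 (end of Jun, 30 days; 13 left).
−13 → Jun 17, 1794.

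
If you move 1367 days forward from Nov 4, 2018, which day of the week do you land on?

Tuesday

First find the weekday of Nov 4, 2018. Doomsday rule: the anchor day for the 2000s is Tuesday. For year 18: 18÷12 = 1 r 6, and 6÷4 = 1, so 1+6+1 = 8.
Tuesday + 8 ≡ Wednesday — that's 2018's doomsday.
In November the doomsday date is Nov 7.
Nov 4 is 3 days before Nov 7; 3 mod 7 = 3, so Wednesday − 3 = Sunday.
1367 mod 7 = 2, so 1367 days after a Sunday is Sunday + 2 = Tuesday.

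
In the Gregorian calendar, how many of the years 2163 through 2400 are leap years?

Multiples of 4 in [2163,2400]: 60.
Of those, multiples of 100: 3 (not leap unless ÷400).
Multiples of 400: 1.
Leap years = 60 − 3 + 1 = 58.

58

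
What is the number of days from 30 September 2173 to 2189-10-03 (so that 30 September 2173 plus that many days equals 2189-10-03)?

5847

Sep 30, 2173 → Sep 30, 2174: 365 days.
Sep 30, 2174 → Sep 30, 2175: 365 days.
Sep 30, 2175 → Sep 30, 2176: 366 days (Feb 29, 2176 is in that span).
Sep 30, 2176 → Sep 30, 2177: 365 days.
Sep 30, 2177 → Sep 30, 2178: 365 days.
Sep 30, 2178 → Sep 30, 2179: 365 days.
Sep 30, 2179 → Sep 30, 2180: 366 days (Feb 29, 2180 is in that span).
Sep 30, 2180 → Sep 30, 2181: 365 days.
Sep 30, 2181 → Sep 30, 2182: 365 days.
Sep 30, 2182 → Sep 30, 2183: 365 days.
Sep 30, 2183 → Sep 30, 2184: 366 days (Feb 29, 2184 is in that span).
Sep 30, 2184 → Sep 30, 2185: 365 days.
Sep 30, 2185 → Sep 30, 2186: 365 days.
Sep 30, 2186 → Sep 30, 2187: 365 days.
Sep 30, 2187 → Sep 30, 2188: 366 days (Feb 29, 2188 is in that span).
Sep 30, 2188 → Oct 30, 2188: 30 days (September has 30).
Oct 30, 2188 → Nov 30, 2188: 31 days (October has 31).
Nov 30, 2188 → Dec 30, 2188: 30 days (November has 30).
Dec 30, 2188 → Jan 30, 2189: 31 days (December has 31).
Jan 30, 2189 → Feb 28, 2189: 29 days (January has 31).
Feb 28, 2189 → Mar 28, 2189: 28 days (February has 28).
Mar 28, 2189 → Apr 28, 2189: 31 days (March has 31).
Apr 28, 2189 → May 28, 2189: 30 days (April has 30).
May 28, 2189 → Jun 28, 2189: 31 days (May has 31).
Jun 28, 2189 → Jul 28, 2189: 30 days (June has 30).
Jul 28, 2189 → Aug 28, 2189: 31 days (July has 31).
Aug 28, 2189 → Sep 28, 2189: 31 days (August has 31).
Sep 28, 2189 → Oct 3, 2189: 5 days.
Total: 5847 days.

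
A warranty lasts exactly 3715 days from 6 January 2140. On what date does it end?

March 9, 2150

+366 (one year; includes Feb 29, 2140) → Jan 6, 2141 (3349 left).
+365 (one year) → Jan 6, 2142 (2984 left).
+365 (one year) → Jan 6, 2143 (2619 left).
+365 (one year) → Jan 6, 2144 (2254 left).
+366 (one year; includes Feb 29, 2144) → Jan 6, 2145 (1888 left).
+365 (one year) → Jan 6, 2146 (1523 left).
+365 (one year) → Jan 6, 2147 (1158 left).
+365 (one year) → Jan 6, 2148 (793 left).
+366 (one year; includes Feb 29, 2148) → Jan 6, 2149 (427 left).
+365 (one year) → Jan 6, 2150 (62 left).
Jan has 31 days: +26 → Feb 1, 2150 (36 left).
Feb has 28 days: +28 → Mar 1, 2150 (8 left).
+8 → Mar 9, 2150.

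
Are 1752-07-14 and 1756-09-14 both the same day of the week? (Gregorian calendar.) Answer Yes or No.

From Jul 14, 1752 to Sep 14, 1756 is 1523 days.
1523 mod 7 = 4, so they are different weekdays.
(Jul 14, 1752 is a Friday; Sep 14, 1756 is a Tuesday.)

No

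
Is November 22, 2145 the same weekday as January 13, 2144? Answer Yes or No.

From Jan 13, 2144 to Nov 22, 2145 is 679 days.
679 mod 7 = 0, so they are the same weekday.
(Jan 13, 2144 is a Monday; Nov 22, 2145 is a Monday.)

Yes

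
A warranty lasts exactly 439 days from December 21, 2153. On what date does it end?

+365 (one year) → Dec 21, 2154 (74 left).
Dec has 31 days: +11 → Jan 1, 2155 (63 left).
Jan has 31 days: +31 → Feb 1, 2155 (32 left).
Feb has 28 days: +28 → Mar 1, 2155 (4 left).
+4 → Mar 5, 2155.

March 5, 2155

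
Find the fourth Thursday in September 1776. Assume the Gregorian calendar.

September 26, 1776

September 1, 1776 is a Sunday.
The first Thursday is therefore September 5 (4 days later).
The fourth Thursday is 5 + 3×7 = September 26.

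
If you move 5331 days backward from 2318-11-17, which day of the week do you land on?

Nov 17, 2318 is a Sunday.
5331 mod 7 = 4, so 5331 days before a Sunday is Sunday − 4 = Wednesday.

Wednesday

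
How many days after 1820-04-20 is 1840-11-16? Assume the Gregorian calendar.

Apr 20, 1820 → Apr 20, 1821: 365 days.
Apr 20, 1821 → Apr 20, 1822: 365 days.
Apr 20, 1822 → Apr 20, 1823: 365 days.
Apr 20, 1823 → Apr 20, 1824: 366 days (Feb 29, 1824 is in that span).
Apr 20, 1824 → Apr 20, 1825: 365 days.
Apr 20, 1825 → Apr 20, 1826: 365 days.
Apr 20, 1826 → Apr 20, 1827: 365 days.
Apr 20, 1827 → Apr 20, 1828: 366 days (Feb 29, 1828 is in that span).
Apr 20, 1828 → Apr 20, 1829: 365 days.
Apr 20, 1829 → Apr 20, 1830: 365 days.
Apr 20, 1830 → Apr 20, 1831: 365 days.
Apr 20, 1831 → Apr 20, 1832: 366 days (Feb 29, 1832 is in that span).
Apr 20, 1832 → Apr 20, 1833: 365 days.
Apr 20, 1833 → Apr 20, 1834: 365 days.
Apr 20, 1834 → Apr 20, 1835: 365 days.
Apr 20, 1835 → Apr 20, 1836: 366 days (Feb 29, 1836 is in that span).
Apr 20, 1836 → Apr 20, 1837: 365 days.
Apr 20, 1837 → Apr 20, 1838: 365 days.
Apr 20, 1838 → Apr 20, 1839: 365 days.
Apr 20, 1839 → Apr 20, 1840: 366 days (Feb 29, 1840 is in that span).
Apr 20, 1840 → May 20, 1840: 30 days (April has 30).
May 20, 1840 → Jun 20, 1840: 31 days (May has 31).
Jun 20, 1840 → Jul 20, 1840: 30 days (June has 30).
Jul 20, 1840 → Aug 20, 1840: 31 days (July has 31).
Aug 20, 1840 → Sep 20, 1840: 31 days (August has 31).
Sep 20, 1840 → Oct 20, 1840: 30 days (September has 30).
Oct 20, 1840 → Nov 16, 1840: 27 days.
Total: 7515 days.

7515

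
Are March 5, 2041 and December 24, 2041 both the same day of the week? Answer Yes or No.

From Mar 5, 2041 to Dec 24, 2041 is 294 days.
294 mod 7 = 0, so they are the same weekday.
(Mar 5, 2041 is a Tuesday; Dec 24, 2041 is a Tuesday.)

Yes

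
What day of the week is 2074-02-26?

January 1, 2074 is a Monday.
Jan 1, 2074 → Feb 1, 2074: 31 days (January has 31).
Feb 1, 2074 → Feb 26, 2074: 25 days.
Total: 56 days.
56 mod 7 = 0, so Monday + 0 = Monday.

Monday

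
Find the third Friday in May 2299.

May 1, 2299 is a Monday.
The first Friday is therefore May 5 (4 days later).
The third Friday is 5 + 2×7 = May 19.

May 19, 2299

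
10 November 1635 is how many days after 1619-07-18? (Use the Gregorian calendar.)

5959

Jul 18, 1619 → Jul 18, 1620: 366 days (Feb 29, 1620 is in that span).
Jul 18, 1620 → Jul 18, 1621: 365 days.
Jul 18, 1621 → Jul 18, 1622: 365 days.
Jul 18, 1622 → Jul 18, 1623: 365 days.
Jul 18, 1623 → Jul 18, 1624: 366 days (Feb 29, 1624 is in that span).
Jul 18, 1624 → Jul 18, 1625: 365 days.
Jul 18, 1625 → Jul 18, 1626: 365 days.
Jul 18, 1626 → Jul 18, 1627: 365 days.
Jul 18, 1627 → Jul 18, 1628: 366 days (Feb 29, 1628 is in that span).
Jul 18, 1628 → Jul 18, 1629: 365 days.
Jul 18, 1629 → Jul 18, 1630: 365 days.
Jul 18, 1630 → Jul 18, 1631: 365 days.
Jul 18, 1631 → Jul 18, 1632: 366 days (Feb 29, 1632 is in that span).
Jul 18, 1632 → Jul 18, 1633: 365 days.
Jul 18, 1633 → Jul 18, 1634: 365 days.
Jul 18, 1634 → Jul 18, 1635: 365 days.
Jul 18, 1635 → Aug 18, 1635: 31 days (July has 31).
Aug 18, 1635 → Sep 18, 1635: 31 days (August has 31).
Sep 18, 1635 → Oct 18, 1635: 30 days (September has 30).
Oct 18, 1635 → Nov 10, 1635: 23 days.
Total: 5959 days.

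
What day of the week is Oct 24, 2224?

Sunday

Doomsday rule: the anchor day for the 2200s is Friday. For year 24: 24÷12 = 2 r 0, and 0÷4 = 0, so 2+0+0 = 2.
Friday + 2 ≡ Sunday — that's 2224's doomsday.
In October the doomsday date is Oct 10.
Oct 24 is 14 days after Oct 10; 14 mod 7 = 0, so Sunday + 0 = Sunday.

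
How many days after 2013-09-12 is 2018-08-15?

1798

Sep 12, 2013 → Sep 12, 2014: 365 days.
Sep 12, 2014 → Sep 12, 2015: 365 days.
Sep 12, 2015 → Sep 12, 2016: 366 days (Feb 29, 2016 is in that span).
Sep 12, 2016 → Sep 12, 2017: 365 days.
Sep 12, 2017 → Oct 12, 2017: 30 days (September has 30).
Oct 12, 2017 → Nov 12, 2017: 31 days (October has 31).
Nov 12, 2017 → Dec 12, 2017: 30 days (November has 30).
Dec 12, 2017 → Jan 12, 2018: 31 days (December has 31).
Jan 12, 2018 → Feb 12, 2018: 31 days (January has 31).
Feb 12, 2018 → Mar 12, 2018: 28 days (February has 28).
Mar 12, 2018 → Apr 12, 2018: 31 days (March has 31).
Apr 12, 2018 → May 12, 2018: 30 days (April has 30).
May 12, 2018 → Jun 12, 2018: 31 days (May has 31).
Jun 12, 2018 → Jul 12, 2018: 30 days (June has 30).
Jul 12, 2018 → Aug 12, 2018: 31 days (July has 31).
Aug 12, 2018 → Aug 15, 2018: 3 days.
Total: 1798 days.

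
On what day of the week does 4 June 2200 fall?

Doomsday rule: the anchor day for the 2200s is Friday. For year 00: 0÷12 = 0 r 0, and 0÷4 = 0, so 0+0+0 = 0.
Friday + 0 ≡ Friday — that's 2200's doomsday.
In June the doomsday date is Jun 6.
Jun 4 is 2 days before Jun 6; 2 mod 7 = 2, so Friday − 2 = Wednesday.

Wednesday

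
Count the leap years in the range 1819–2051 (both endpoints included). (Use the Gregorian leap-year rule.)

57

Multiples of 4 in [1819,2051]: 58.
Of those, multiples of 100: 2 (not leap unless ÷400).
Multiples of 400: 1.
Leap years = 58 − 2 + 1 = 57.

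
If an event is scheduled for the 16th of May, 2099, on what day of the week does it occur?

Saturday

Doomsday rule: the anchor day for the 2000s is Tuesday. For year 99: 99÷12 = 8 r 3, and 3÷4 = 0, so 8+3+0 = 11.
Tuesday + 11 ≡ Saturday — that's 2099's doomsday.
In May the doomsday date is May 9.
May 16 is 7 days after May 9; 7 mod 7 = 0, so Saturday + 0 = Saturday.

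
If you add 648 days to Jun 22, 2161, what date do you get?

+365 (one year) → Jun 22, 2162 (283 left).
Jun has 30 days: +9 → Jul 1, 2162 (274 left).
Jul has 31 days: +31 → Aug 1, 2162 (243 left).
Aug has 31 days: +31 → Sep 1, 2162 (212 left).
Sep has 30 days: +30 → Oct 1, 2162 (182 left).
Oct has 31 days: +31 → Nov 1, 2162 (151 left).
Nov has 30 days: +30 → Dec 1, 2162 (121 left).
Dec has 31 days: +31 → Jan 1, 2163 (90 left).
Jan has 31 days: +31 → Feb 1, 2163 (59 left).
Feb has 28 days: +28 → Mar 1, 2163 (31 left).
Mar has 31 days: +31 → Apr 1, 2163 (0 left).

April 1, 2163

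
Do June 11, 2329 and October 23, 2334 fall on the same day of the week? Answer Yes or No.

Yes

From Jun 11, 2329 to Oct 23, 2334 is 1960 days.
1960 mod 7 = 0, so they are the same weekday.
(Jun 11, 2329 is a Tuesday; Oct 23, 2334 is a Tuesday.)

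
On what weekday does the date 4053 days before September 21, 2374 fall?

Sep 21, 2374 is a Saturday.
4053 mod 7 = 0, so 4053 days before a Saturday is Saturday − 0 = Saturday.

Saturday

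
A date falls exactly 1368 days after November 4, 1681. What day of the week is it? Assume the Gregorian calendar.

Friday

Nov 4, 1681 is a Tuesday.
1368 mod 7 = 3, so 1368 days after a Tuesday is Tuesday + 3 = Friday.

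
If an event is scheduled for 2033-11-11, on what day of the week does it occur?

Doomsday rule: the anchor day for the 2000s is Tuesday. For year 33: 33÷12 = 2 r 9, and 9÷4 = 2, so 2+9+2 = 13.
Tuesday + 13 ≡ Monday — that's 2033's doomsday.
In November the doomsday date is Nov 7.
Nov 11 is 4 days after Nov 7; 4 mod 7 = 4, so Monday + 4 = Friday.

Friday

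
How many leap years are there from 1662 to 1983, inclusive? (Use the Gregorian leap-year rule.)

Multiples of 4 in [1662,1983]: 80.
Of those, multiples of 100: 3 (not leap unless ÷400).
Multiples of 400: 0.
Leap years = 80 − 3 + 0 = 77.

77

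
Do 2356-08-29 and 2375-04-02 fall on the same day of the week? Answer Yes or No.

Yes

From Aug 29, 2356 to Apr 2, 2375 is 6790 days.
6790 mod 7 = 0, so they are the same weekday.
(Aug 29, 2356 is a Wednesday; Apr 2, 2375 is a Wednesday.)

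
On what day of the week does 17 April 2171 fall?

Doomsday rule: the anchor day for the 2100s is Sunday. For year 71: 71÷12 = 5 r 11, and 11÷4 = 2, so 5+11+2 = 18.
Sunday + 18 ≡ Thursday — that's 2171's doomsday.
In April the doomsday date is Apr 4.
Apr 17 is 13 days after Apr 4; 13 mod 7 = 6, so Thursday + 6 = Wednesday.

Wednesday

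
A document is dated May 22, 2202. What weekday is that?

Doomsday rule: the anchor day for the 2200s is Friday. For year 02: 2÷12 = 0 r 2, and 2÷4 = 0, so 0+2+0 = 2.
Friday + 2 ≡ Sunday — that's 2202's doomsday.
In May the doomsday date is May 9.
May 22 is 13 days after May 9; 13 mod 7 = 6, so Sunday + 6 = Saturday.

Saturday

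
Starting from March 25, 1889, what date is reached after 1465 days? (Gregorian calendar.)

+365 (one year) → Mar 25, 1890 (1100 left).
+365 (one year) → Mar 25, 1891 (735 left).
+366 (one year; includes Feb 29, 1892) → Mar 25, 1892 (369 left).
Mar has 31 days: +7 → Apr 1, 1892 (362 left).
Apr has 30 days: +30 → May 1, 1892 (332 left).
May has 31 days: +31 → Jun 1, 1892 (301 left).
Jun has 30 days: +30 → Jul 1, 1892 (271 left).
Jul has 31 days: +31 → Aug 1, 1892 (240 left).
Aug has 31 days: +31 → Sep 1, 1892 (209 left).
Sep has 30 days: +30 → Oct 1, 1892 (179 left).
Oct has 31 days: +31 → Nov 1, 1892 (148 left).
Nov has 30 days: +30 → Dec 1, 1892 (118 left).
Dec has 31 days: +31 → Jan 1, 1893 (87 left).
Jan has 31 days: +31 → Feb 1, 1893 (56 left).
Feb has 28 days: +28 → Mar 1, 1893 (28 left).
+28 → Mar 29, 1893.

March 29, 1893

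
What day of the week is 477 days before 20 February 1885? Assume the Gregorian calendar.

Thursday

First find the weekday of Feb 20, 1885. Doomsday rule: the anchor day for the 1800s is Friday. For year 85: 85÷12 = 7 r 1, and 1÷4 = 0, so 7+1+0 = 8.
Friday + 8 ≡ Saturday — that's 1885's doomsday.
In February the doomsday date is Feb 28 (1885 is not a leap year).
Feb 20 is 8 days before Feb 28; 8 mod 7 = 1, so Saturday − 1 = Friday.
477 mod 7 = 1, so 477 days before a Friday is Friday − 1 = Thursday.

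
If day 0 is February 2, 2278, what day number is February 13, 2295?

6220

Feb 2, 2278 → Feb 2, 2279: 365 days.
Feb 2, 2279 → Feb 2, 2280: 365 days.
Feb 2, 2280 → Feb 2, 2281: 366 days (Feb 29, 2280 is in that span).
Feb 2, 2281 → Feb 2, 2282: 365 days.
Feb 2, 2282 → Feb 2, 2283: 365 days.
Feb 2, 2283 → Feb 2, 2284: 365 days.
Feb 2, 2284 → Feb 2, 2285: 366 days (Feb 29, 2284 is in that span).
Feb 2, 2285 → Feb 2, 2286: 365 days.
Feb 2, 2286 → Feb 2, 2287: 365 days.
Feb 2, 2287 → Feb 2, 2288: 365 days.
Feb 2, 2288 → Feb 2, 2289: 366 days (Feb 29, 2288 is in that span).
Feb 2, 2289 → Feb 2, 2290: 365 days.
Feb 2, 2290 → Feb 2, 2291: 365 days.
Feb 2, 2291 → Feb 2, 2292: 365 days.
Feb 2, 2292 → Feb 2, 2293: 366 days (Feb 29, 2292 is in that span).
Feb 2, 2293 → Feb 2, 2294: 365 days.
Feb 2, 2294 → Mar 2, 2294: 28 days (February has 28).
Mar 2, 2294 → Apr 2, 2294: 31 days (March has 31).
Apr 2, 2294 → May 2, 2294: 30 days (April has 30).
May 2, 2294 → Jun 2, 2294: 31 days (May has 31).
Jun 2, 2294 → Jul 2, 2294: 30 days (June has 30).
Jul 2, 2294 → Aug 2, 2294: 31 days (July has 31).
Aug 2, 2294 → Sep 2, 2294: 31 days (August has 31).
Sep 2, 2294 → Oct 2, 2294: 30 days (September has 30).
Oct 2, 2294 → Nov 2, 2294: 31 days (October has 31).
Nov 2, 2294 → Dec 2, 2294: 30 days (November has 30).
Dec 2, 2294 → Jan 2, 2295: 31 days (December has 31).
Jan 2, 2295 → Feb 2, 2295: 31 days (January has 31).
Feb 2, 2295 → Feb 13, 2295: 11 days.
Total: 6220 days.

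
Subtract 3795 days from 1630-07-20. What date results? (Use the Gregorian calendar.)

−365 (one year) → Jul 20, 1629 (3430 left).
−365 (one year) → Jul 20, 1628 (3065 left).
−366 (one year; includes Feb 29, 1628) → Jul 20, 1627 (2699 left).
−365 (one year) → Jul 20, 1626 (2334 left).
−365 (one year) → Jul 20, 1625 (1969 left).
−365 (one year) → Jul 20, 1624 (1604 left).
−366 (one year; includes Feb 29, 1624) → Jul 20, 1623 (1238 left).
−365 (one year) → Jul 20, 1622 (873 left).
−365 (one year) → Jul 20, 1621 (508 left).
−365 (one year) → Jul 20, 1620 (143 left).
−20 → Jun 30, 1620 (end of Jun, 30 days; 123 left).
−30 → May 31, 1620 (end of May, 31 days; 93 left).
−31 → Apr 30, 1620 (end of Apr, 30 days; 62 left).
−30 → Mar 31, 1620 (end of Mar, 31 days; 32 left).
−31 → Feb 29, 1620 (end of Feb, 29 days; 1 left).
−1 → Feb 28, 1620.

February 28, 1620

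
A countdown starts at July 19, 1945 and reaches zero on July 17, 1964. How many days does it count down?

6938

Jul 19, 1945 → Jul 19, 1946: 365 days.
Jul 19, 1946 → Jul 19, 1947: 365 days.
Jul 19, 1947 → Jul 19, 1948: 366 days (Feb 29, 1948 is in that span).
Jul 19, 1948 → Jul 19, 1949: 365 days.
Jul 19, 1949 → Jul 19, 1950: 365 days.
Jul 19, 1950 → Jul 19, 1951: 365 days.
Jul 19, 1951 → Jul 19, 1952: 366 days (Feb 29, 1952 is in that span).
Jul 19, 1952 → Jul 19, 1953: 365 days.
Jul 19, 1953 → Jul 19, 1954: 365 days.
Jul 19, 1954 → Jul 19, 1955: 365 days.
Jul 19, 1955 → Jul 19, 1956: 366 days (Feb 29, 1956 is in that span).
Jul 19, 1956 → Jul 19, 1957: 365 days.
Jul 19, 1957 → Jul 19, 1958: 365 days.
Jul 19, 1958 → Jul 19, 1959: 365 days.
Jul 19, 1959 → Jul 19, 1960: 366 days (Feb 29, 1960 is in that span).
Jul 19, 1960 → Jul 19, 1961: 365 days.
Jul 19, 1961 → Jul 19, 1962: 365 days.
Jul 19, 1962 → Jul 19, 1963: 365 days.
Jul 19, 1963 → Aug 19, 1963: 31 days (July has 31).
Aug 19, 1963 → Sep 19, 1963: 31 days (August has 31).
Sep 19, 1963 → Oct 19, 1963: 30 days (September has 30).
Oct 19, 1963 → Nov 19, 1963: 31 days (October has 31).
Nov 19, 1963 → Dec 19, 1963: 30 days (November has 30).
Dec 19, 1963 → Jan 19, 1964: 31 days (December has 31).
Jan 19, 1964 → Feb 19, 1964: 31 days (January has 31).
Feb 19, 1964 → Mar 19, 1964: 29 days (February has 29).
Mar 19, 1964 → Apr 19, 1964: 31 days (March has 31).
Apr 19, 1964 → May 19, 1964: 30 days (April has 30).
May 19, 1964 → Jun 19, 1964: 31 days (May has 31).
Jun 19, 1964 → Jul 17, 1964: 28 days.
Total: 6938 days.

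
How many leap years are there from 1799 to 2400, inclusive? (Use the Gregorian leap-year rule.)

Multiples of 4 in [1799,2400]: 151.
Of those, multiples of 100: 7 (not leap unless ÷400).
Multiples of 400: 2.
Leap years = 151 − 7 + 2 = 146.

146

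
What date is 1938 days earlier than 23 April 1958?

−365 (one year) → Apr 23, 1957 (1573 left).
−365 (one year) → Apr 23, 1956 (1208 left).
−366 (one year; includes Feb 29, 1956) → Apr 23, 1955 (842 left).
−365 (one year) → Apr 23, 1954 (477 left).
−365 (one year) → Apr 23, 1953 (112 left).
−23 → Mar 31, 1953 (end of Mar, 31 days; 89 left).
−31 → Feb 28, 1953 (end of Feb, 28 days; 58 left).
−28 → Jan 31, 1953 (end of Jan, 31 days; 30 left).
−30 → Jan 1, 1953.

January 1, 1953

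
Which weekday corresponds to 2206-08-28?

Doomsday rule: the anchor day for the 2200s is Friday. For year 06: 6÷12 = 0 r 6, and 6÷4 = 1, so 0+6+1 = 7.
Friday + 7 ≡ Friday — that's 2206's doomsday.
In August the doomsday date is Aug 8.
Aug 28 is 20 days after Aug 8; 20 mod 7 = 6, so Friday + 6 = Thursday.

Thursday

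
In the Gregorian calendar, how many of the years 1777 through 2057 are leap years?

Multiples of 4 in [1777,2057]: 70.
Of those, multiples of 100: 3 (not leap unless ÷400).
Multiples of 400: 1.
Leap years = 70 − 3 + 1 = 68.

68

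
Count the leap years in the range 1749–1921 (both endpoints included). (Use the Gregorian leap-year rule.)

Multiples of 4 in [1749,1921]: 43.
Of those, multiples of 100: 2 (not leap unless ÷400).
Multiples of 400: 0.
Leap years = 43 − 2 + 0 = 41.

41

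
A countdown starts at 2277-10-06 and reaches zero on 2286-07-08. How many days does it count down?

Oct 6, 2277 → Oct 6, 2278: 365 days.
Oct 6, 2278 → Oct 6, 2279: 365 days.
Oct 6, 2279 → Oct 6, 2280: 366 days (Feb 29, 2280 is in that span).
Oct 6, 2280 → Oct 6, 2281: 365 days.
Oct 6, 2281 → Oct 6, 2282: 365 days.
Oct 6, 2282 → Oct 6, 2283: 365 days.
Oct 6, 2283 → Oct 6, 2284: 366 days (Feb 29, 2284 is in that span).
Oct 6, 2284 → Oct 6, 2285: 365 days.
Oct 6, 2285 → Nov 6, 2285: 31 days (October has 31).
Nov 6, 2285 → Dec 6, 2285: 30 days (November has 30).
Dec 6, 2285 → Jan 6, 2286: 31 days (December has 31).
Jan 6, 2286 → Feb 6, 2286: 31 days (January has 31).
Feb 6, 2286 → Mar 6, 2286: 28 days (February has 28).
Mar 6, 2286 → Apr 6, 2286: 31 days (March has 31).
Apr 6, 2286 → May 6, 2286: 30 days (April has 30).
May 6, 2286 → Jun 6, 2286: 31 days (May has 31).
Jun 6, 2286 → Jul 6, 2286: 30 days (June has 30).
Jul 6, 2286 → Jul 8, 2286: 2 days.
Total: 3197 days.

3197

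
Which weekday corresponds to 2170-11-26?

Monday

Doomsday rule: the anchor day for the 2100s is Sunday. For year 70: 70÷12 = 5 r 10, and 10÷4 = 2, so 5+10+2 = 17.
Sunday + 17 ≡ Wednesday — that's 2170's doomsday.
In November the doomsday date is Nov 7.
Nov 26 is 19 days after Nov 7; 19 mod 7 = 5, so Wednesday + 5 = Monday.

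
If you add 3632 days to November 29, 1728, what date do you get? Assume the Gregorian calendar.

November 9, 1738

+365 (one year) → Nov 29, 1729 (3267 left).
+365 (one year) → Nov 29, 1730 (2902 left).
+365 (one year) → Nov 29, 1731 (2537 left).
+366 (one year; includes Feb 29, 1732) → Nov 29, 1732 (2171 left).
+365 (one year) → Nov 29, 1733 (1806 left).
+365 (one year) → Nov 29, 1734 (1441 left).
+365 (one year) → Nov 29, 1735 (1076 left).
+366 (one year; includes Feb 29, 1736) → Nov 29, 1736 (710 left).
+365 (one year) → Nov 29, 1737 (345 left).
Nov has 30 days: +2 → Dec 1, 1737 (343 left).
Dec has 31 days: +31 → Jan 1, 1738 (312 left).
Jan has 31 days: +31 → Feb 1, 1738 (281 left).
Feb has 28 days: +28 → Mar 1, 1738 (253 left).
Mar has 31 days: +31 → Apr 1, 1738 (222 left).
Apr has 30 days: +30 → May 1, 1738 (192 left).
May has 31 days: +31 → Jun 1, 1738 (161 left).
Jun has 30 days: +30 → Jul 1, 1738 (131 left).
Jul has 31 days: +31 → Aug 1, 1738 (100 left).
Aug has 31 days: +31 → Sep 1, 1738 (69 left).
Sep has 30 days: +30 → Oct 1, 1738 (39 left).
Oct has 31 days: +31 → Nov 1, 1738 (8 left).
+8 → Nov 9, 1738.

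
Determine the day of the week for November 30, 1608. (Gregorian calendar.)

Doomsday rule: the anchor day for the 1600s is Tuesday. For year 08: 8÷12 = 0 r 8, and 8÷4 = 2, so 0+8+2 = 10.
Tuesday + 10 ≡ Friday — that's 1608's doomsday.
In November the doomsday date is Nov 7.
Nov 30 is 23 days after Nov 7; 23 mod 7 = 2, so Friday + 2 = Sunday.

Sunday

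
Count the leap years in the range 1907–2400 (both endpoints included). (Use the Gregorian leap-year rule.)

Multiples of 4 in [1907,2400]: 124.
Of those, multiples of 100: 5 (not leap unless ÷400).
Multiples of 400: 2.
Leap years = 124 − 5 + 2 = 121.

121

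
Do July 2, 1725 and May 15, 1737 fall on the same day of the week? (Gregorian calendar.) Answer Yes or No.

No

From Jul 2, 1725 to May 15, 1737 is 4335 days.
4335 mod 7 = 2, so they are different weekdays.
(Jul 2, 1725 is a Monday; May 15, 1737 is a Wednesday.)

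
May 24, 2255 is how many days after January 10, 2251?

Jan 10, 2251 → Jan 10, 2252: 365 days.
Jan 10, 2252 → Jan 10, 2253: 366 days (Feb 29, 2252 is in that span).
Jan 10, 2253 → Jan 10, 2254: 365 days.
Jan 10, 2254 → Jan 10, 2255: 365 days.
Jan 10, 2255 → Feb 10, 2255: 31 days (January has 31).
Feb 10, 2255 → Mar 10, 2255: 28 days (February has 28).
Mar 10, 2255 → Apr 10, 2255: 31 days (March has 31).
Apr 10, 2255 → May 10, 2255: 30 days (April has 30).
May 10, 2255 → May 24, 2255: 14 days.
Total: 1595 days.

1595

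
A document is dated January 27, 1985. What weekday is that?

Doomsday rule: the anchor day for the 1900s is Wednesday. For year 85: 85÷12 = 7 r 1, and 1÷4 = 0, so 7+1+0 = 8.
Wednesday + 8 ≡ Thursday — that's 1985's doomsday.
In January the doomsday date is Jan 3 (1985 is not a leap year).
Jan 27 is 24 days after Jan 3; 24 mod 7 = 3, so Thursday + 3 = Sunday.

Sunday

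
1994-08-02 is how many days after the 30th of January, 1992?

915

Jan 30, 1992 → Jan 30, 1993: 366 days (Feb 29, 1992 is in that span).
Jan 30, 1993 → Jan 30, 1994: 365 days.
Jan 30, 1994 → Feb 28, 1994: 29 days (January has 31).
Feb 28, 1994 → Mar 28, 1994: 28 days (February has 28).
Mar 28, 1994 → Apr 28, 1994: 31 days (March has 31).
Apr 28, 1994 → May 28, 1994: 30 days (April has 30).
May 28, 1994 → Jun 28, 1994: 31 days (May has 31).
Jun 28, 1994 → Jul 28, 1994: 30 days (June has 30).
Jul 28, 1994 → Aug 2, 1994: 5 days.
Total: 915 days.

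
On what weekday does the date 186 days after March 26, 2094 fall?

First find the weekday of Mar 26, 2094. Doomsday rule: the anchor day for the 2000s is Tuesday. For year 94: 94÷12 = 7 r 10, and 10÷4 = 2, so 7+10+2 = 19.
Tuesday + 19 ≡ Sunday — that's 2094's doomsday.
In March the doomsday date is Mar 14.
Mar 26 is 12 days after Mar 14; 12 mod 7 = 5, so Sunday + 5 = Friday.
186 mod 7 = 4, so 186 days after a Friday is Friday + 4 = Tuesday.

Tuesday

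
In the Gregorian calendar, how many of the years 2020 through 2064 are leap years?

Multiples of 4 in [2020,2064]: 12.
Of those, multiples of 100: 0 (not leap unless ÷400).
Multiples of 400: 0.
Leap years = 12 − 0 + 0 = 12.

12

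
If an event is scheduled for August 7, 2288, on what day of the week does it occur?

Tuesday

Doomsday rule: the anchor day for the 2200s is Friday. For year 88: 88÷12 = 7 r 4, and 4÷4 = 1, so 7+4+1 = 12.
Friday + 12 ≡ Wednesday — that's 2288's doomsday.
In August the doomsday date is Aug 8.
Aug 7 is 1 day before Aug 8; 1 mod 7 = 1, so Wednesday − 1 = Tuesday.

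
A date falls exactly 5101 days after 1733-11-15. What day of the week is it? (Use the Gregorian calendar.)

First find the weekday of Nov 15, 1733. Doomsday rule: the anchor day for the 1700s is Sunday. For year 33: 33÷12 = 2 r 9, and 9÷4 = 2, so 2+9+2 = 13.
Sunday + 13 ≡ Saturday — that's 1733's doomsday.
In November the doomsday date is Nov 7.
Nov 15 is 8 days after Nov 7; 8 mod 7 = 1, so Saturday + 1 = Sunday.
5101 mod 7 = 5, so 5101 days after a Sunday is Sunday + 5 = Friday.

Friday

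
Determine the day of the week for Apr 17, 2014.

Doomsday rule: the anchor day for the 2000s is Tuesday. For year 14: 14÷12 = 1 r 2, and 2÷4 = 0, so 1+2+0 = 3.
Tuesday + 3 ≡ Friday — that's 2014's doomsday.
In April the doomsday date is Apr 4.
Apr 17 is 13 days after Apr 4; 13 mod 7 = 6, so Friday + 6 = Thursday.

Thursday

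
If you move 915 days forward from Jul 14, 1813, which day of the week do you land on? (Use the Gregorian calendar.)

Monday

First find the weekday of Jul 14, 1813. Doomsday rule: the anchor day for the 1800s is Friday. For year 13: 13÷12 = 1 r 1, and 1÷4 = 0, so 1+1+0 = 2.
Friday + 2 ≡ Sunday — that's 1813's doomsday.
In July the doomsday date is Jul 11.
Jul 14 is 3 days after Jul 11; 3 mod 7 = 3, so Sunday + 3 = Wednesday.
915 mod 7 = 5, so 915 days after a Wednesday is Wednesday + 5 = Monday.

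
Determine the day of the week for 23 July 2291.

Doomsday rule: the anchor day for the 2200s is Friday. For year 91: 91÷12 = 7 r 7, and 7÷4 = 1, so 7+7+1 = 15.
Friday + 15 ≡ Saturday — that's 2291's doomsday.
In July the doomsday date is Jul 11.
Jul 23 is 12 days after Jul 11; 12 mod 7 = 5, so Saturday + 5 = Thursday.

Thursday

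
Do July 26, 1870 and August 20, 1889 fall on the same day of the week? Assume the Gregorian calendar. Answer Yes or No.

Yes

From Jul 26, 1870 to Aug 20, 1889 is 6965 days.
6965 mod 7 = 0, so they are the same weekday.
(Jul 26, 1870 is a Tuesday; Aug 20, 1889 is a Tuesday.)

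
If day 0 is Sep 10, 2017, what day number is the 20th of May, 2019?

Sep 10, 2017 → Sep 10, 2018: 365 days.
Sep 10, 2018 → Oct 10, 2018: 30 days (September has 30).
Oct 10, 2018 → Nov 10, 2018: 31 days (October has 31).
Nov 10, 2018 → Dec 10, 2018: 30 days (November has 30).
Dec 10, 2018 → Jan 10, 2019: 31 days (December has 31).
Jan 10, 2019 → Feb 10, 2019: 31 days (January has 31).
Feb 10, 2019 → Mar 10, 2019: 28 days (February has 28).
Mar 10, 2019 → Apr 10, 2019: 31 days (March has 31).
Apr 10, 2019 → May 10, 2019: 30 days (April has 30).
May 10, 2019 → May 20, 2019: 10 days.
Total: 617 days.

617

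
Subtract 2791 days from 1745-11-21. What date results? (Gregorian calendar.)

April 1, 1738

−365 (one year) → Nov 21, 1744 (2426 left).
−366 (one year; includes Feb 29, 1744) → Nov 21, 1743 (2060 left).
−365 (one year) → Nov 21, 1742 (1695 left).
−365 (one year) → Nov 21, 1741 (1330 left).
−365 (one year) → Nov 21, 1740 (965 left).
−366 (one year; includes Feb 29, 1740) → Nov 21, 1739 (599 left).
−365 (one year) → Nov 21, 1738 (234 left).
−21 → Oct 31, 1738 (end of Oct, 31 days; 213 left).
−31 → Sep 30, 1738 (end of Sep, 30 days; 182 left).
−30 → Aug 31, 1738 (end of Aug, 31 days; 152 left).
−31 → Jul 31, 1738 (end of Jul, 31 days; 121 left).
−31 → Jun 30, 1738 (end of Jun, 30 days; 90 left).
−30 → May 31, 1738 (end of May, 31 days; 60 left).
−31 → Apr 30, 1738 (end of Apr, 30 days; 29 left).
−29 → Apr 1, 1738.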